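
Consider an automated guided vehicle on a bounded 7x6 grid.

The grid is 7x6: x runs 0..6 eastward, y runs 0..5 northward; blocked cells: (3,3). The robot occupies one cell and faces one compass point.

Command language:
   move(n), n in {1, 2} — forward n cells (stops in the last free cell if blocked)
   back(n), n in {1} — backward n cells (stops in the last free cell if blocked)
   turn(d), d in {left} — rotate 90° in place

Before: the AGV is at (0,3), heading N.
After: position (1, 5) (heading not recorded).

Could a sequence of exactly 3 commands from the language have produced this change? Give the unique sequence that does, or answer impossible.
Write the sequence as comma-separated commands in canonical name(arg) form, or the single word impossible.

move(2), turn(left), back(1)

key: order matters: swapping move(2) and back(1) lands elsewhere
start: at (0,3), heading N
step 1 (move(2)): at (0,5), heading N
step 2 (turn(left)): at (0,5), heading W
step 3 (back(1)): at (1,5), heading W
all 64 alternatives checked — unique.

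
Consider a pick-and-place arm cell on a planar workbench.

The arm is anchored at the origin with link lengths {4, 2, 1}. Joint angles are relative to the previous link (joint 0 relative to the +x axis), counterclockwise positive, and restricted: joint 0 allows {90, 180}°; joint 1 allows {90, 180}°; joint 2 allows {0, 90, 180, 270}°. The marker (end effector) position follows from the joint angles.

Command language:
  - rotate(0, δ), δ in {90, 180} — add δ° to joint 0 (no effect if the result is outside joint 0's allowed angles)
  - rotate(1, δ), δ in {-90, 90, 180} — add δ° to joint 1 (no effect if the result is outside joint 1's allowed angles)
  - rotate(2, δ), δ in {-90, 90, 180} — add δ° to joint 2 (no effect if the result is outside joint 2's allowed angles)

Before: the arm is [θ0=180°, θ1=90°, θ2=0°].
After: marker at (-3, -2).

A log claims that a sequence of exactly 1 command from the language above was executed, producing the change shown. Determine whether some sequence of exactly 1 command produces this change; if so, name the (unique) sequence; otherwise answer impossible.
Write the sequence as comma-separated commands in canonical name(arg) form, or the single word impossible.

rotate(2, 90)

initial: [θ0=180°, θ1=90°, θ2=0°]
1. rotate(2, 90) → [θ0=180°, θ1=90°, θ2=90°]
no other 1-command option fits: unique.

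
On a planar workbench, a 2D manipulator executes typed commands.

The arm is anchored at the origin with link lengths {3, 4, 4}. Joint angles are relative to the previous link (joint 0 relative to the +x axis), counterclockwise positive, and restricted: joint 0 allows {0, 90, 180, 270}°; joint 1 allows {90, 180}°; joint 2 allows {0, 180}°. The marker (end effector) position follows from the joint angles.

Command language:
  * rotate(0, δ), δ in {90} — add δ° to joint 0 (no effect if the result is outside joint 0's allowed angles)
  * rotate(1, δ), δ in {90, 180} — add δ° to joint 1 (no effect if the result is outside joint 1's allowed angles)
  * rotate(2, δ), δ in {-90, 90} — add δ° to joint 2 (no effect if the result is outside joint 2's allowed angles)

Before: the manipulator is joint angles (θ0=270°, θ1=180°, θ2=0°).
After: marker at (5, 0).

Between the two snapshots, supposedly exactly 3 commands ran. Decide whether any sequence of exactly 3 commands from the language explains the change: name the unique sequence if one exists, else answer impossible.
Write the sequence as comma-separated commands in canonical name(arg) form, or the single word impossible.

from: joint angles (θ0=270°, θ1=180°, θ2=0°)
1. rotate(0, 90) → joint angles (θ0=0°, θ1=180°, θ2=0°)
2. rotate(0, 90) → joint angles (θ0=90°, θ1=180°, θ2=0°)
3. rotate(0, 90) → joint angles (θ0=180°, θ1=180°, θ2=0°)
no rival 3-sequence matches.

rotate(0, 90), rotate(0, 90), rotate(0, 90)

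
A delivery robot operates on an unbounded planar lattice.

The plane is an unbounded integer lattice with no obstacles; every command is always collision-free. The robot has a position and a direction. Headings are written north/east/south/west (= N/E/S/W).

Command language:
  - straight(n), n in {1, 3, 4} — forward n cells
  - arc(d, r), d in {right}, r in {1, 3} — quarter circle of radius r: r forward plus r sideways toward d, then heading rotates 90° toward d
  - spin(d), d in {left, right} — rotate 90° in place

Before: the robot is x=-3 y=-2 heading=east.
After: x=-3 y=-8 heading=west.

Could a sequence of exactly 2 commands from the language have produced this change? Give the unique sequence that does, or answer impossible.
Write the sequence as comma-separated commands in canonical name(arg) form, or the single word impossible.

arc(right, 3), arc(right, 3)

key: cell and facing (now W) both changed — the 2 commands mix motion and turning
from: x=-3 y=-2 heading=east
[1] after arc(right, 3): x=0 y=-5 heading=south
[2] after arc(right, 3): x=-3 y=-8 heading=west
no rival 2-sequence matches.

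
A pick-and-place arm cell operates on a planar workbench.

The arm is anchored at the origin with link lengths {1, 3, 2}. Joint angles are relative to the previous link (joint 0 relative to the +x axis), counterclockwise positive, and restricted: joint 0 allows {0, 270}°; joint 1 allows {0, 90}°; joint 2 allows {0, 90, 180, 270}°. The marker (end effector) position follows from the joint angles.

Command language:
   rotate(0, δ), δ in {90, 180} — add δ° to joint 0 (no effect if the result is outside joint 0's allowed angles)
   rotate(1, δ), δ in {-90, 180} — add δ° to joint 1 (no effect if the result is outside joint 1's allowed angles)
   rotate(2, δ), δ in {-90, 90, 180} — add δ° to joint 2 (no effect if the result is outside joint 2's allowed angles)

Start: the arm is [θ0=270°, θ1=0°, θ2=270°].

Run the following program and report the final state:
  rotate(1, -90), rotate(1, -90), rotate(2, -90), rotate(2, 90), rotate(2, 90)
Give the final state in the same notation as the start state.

[θ0=270°, θ1=0°, θ2=0°]

begin: [θ0=270°, θ1=0°, θ2=270°]
1. rotate(1, -90) → [θ0=270°, θ1=0°, θ2=270°]
2. rotate(1, -90) → [θ0=270°, θ1=0°, θ2=270°]
3. rotate(2, -90) → [θ0=270°, θ1=0°, θ2=180°]
4. rotate(2, 90) → [θ0=270°, θ1=0°, θ2=270°]
5. rotate(2, 90) → [θ0=270°, θ1=0°, θ2=0°]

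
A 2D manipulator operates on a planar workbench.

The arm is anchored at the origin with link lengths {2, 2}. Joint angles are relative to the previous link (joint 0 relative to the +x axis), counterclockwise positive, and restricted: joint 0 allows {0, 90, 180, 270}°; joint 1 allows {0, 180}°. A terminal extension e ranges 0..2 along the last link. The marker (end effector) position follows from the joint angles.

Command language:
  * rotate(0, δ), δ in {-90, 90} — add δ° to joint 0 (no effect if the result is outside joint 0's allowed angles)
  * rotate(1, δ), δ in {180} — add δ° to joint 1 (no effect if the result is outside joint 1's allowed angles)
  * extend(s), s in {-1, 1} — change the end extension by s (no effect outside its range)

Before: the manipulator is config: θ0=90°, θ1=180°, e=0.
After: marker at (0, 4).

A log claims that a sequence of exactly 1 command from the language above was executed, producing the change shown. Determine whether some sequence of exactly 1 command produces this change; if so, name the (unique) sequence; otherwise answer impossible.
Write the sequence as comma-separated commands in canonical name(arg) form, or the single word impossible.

from: config: θ0=90°, θ1=180°, e=0
[1] after rotate(1, 180): config: θ0=90°, θ1=0°, e=0
no rival 1-sequence matches.

rotate(1, 180)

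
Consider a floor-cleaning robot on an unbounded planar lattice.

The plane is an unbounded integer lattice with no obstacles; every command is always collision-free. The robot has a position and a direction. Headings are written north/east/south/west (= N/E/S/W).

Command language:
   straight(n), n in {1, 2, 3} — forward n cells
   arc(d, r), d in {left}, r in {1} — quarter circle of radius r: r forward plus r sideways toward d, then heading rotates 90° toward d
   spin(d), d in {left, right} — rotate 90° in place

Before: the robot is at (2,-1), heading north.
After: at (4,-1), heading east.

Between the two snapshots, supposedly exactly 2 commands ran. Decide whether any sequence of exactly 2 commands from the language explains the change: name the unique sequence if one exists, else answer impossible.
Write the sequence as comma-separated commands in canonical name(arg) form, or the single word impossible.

spin(right), straight(2)

key: cell and facing (now E) both changed — the 2 commands mix motion and turning
initial: at (2,-1), heading north
1. spin(right) → at (2,-1), heading east
2. straight(2) → at (4,-1), heading east
no other 2-command option fits: unique.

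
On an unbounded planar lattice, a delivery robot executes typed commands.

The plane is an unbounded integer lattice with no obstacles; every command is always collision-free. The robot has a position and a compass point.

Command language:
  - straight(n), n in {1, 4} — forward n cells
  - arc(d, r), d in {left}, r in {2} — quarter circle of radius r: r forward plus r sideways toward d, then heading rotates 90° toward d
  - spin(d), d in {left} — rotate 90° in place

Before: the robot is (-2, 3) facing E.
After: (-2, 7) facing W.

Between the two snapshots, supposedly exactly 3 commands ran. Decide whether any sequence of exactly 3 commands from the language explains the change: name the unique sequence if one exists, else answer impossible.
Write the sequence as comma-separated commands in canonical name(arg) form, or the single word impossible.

key: cell and facing (now W) both changed — the 3 commands mix motion and turning
initial: (-2, 3) facing E
[1] after spin(left): (-2, 3) facing N
[2] after straight(4): (-2, 7) facing N
[3] after spin(left): (-2, 7) facing W
no other 3-command option fits: unique.

spin(left), straight(4), spin(left)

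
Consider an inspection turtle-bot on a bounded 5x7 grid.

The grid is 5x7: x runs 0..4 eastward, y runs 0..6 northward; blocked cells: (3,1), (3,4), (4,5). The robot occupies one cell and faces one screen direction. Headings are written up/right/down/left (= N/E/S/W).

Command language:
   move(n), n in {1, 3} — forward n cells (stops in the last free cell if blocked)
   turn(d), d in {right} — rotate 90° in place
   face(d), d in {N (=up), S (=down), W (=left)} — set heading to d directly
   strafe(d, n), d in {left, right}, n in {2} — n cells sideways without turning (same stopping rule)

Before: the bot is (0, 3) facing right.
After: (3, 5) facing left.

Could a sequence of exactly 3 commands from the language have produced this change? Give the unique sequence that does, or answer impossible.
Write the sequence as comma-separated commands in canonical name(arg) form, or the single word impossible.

strafe(left, 2), move(3), face(W)

key: cell and facing (now W) both changed — the 3 commands mix motion and turning
from: (0, 3) facing right
t=1 strafe(left, 2) ⇒ (0, 5) facing right
t=2 move(3) ⇒ (3, 5) facing right
t=3 face(W) ⇒ (3, 5) facing left
all 512 alternatives checked — unique.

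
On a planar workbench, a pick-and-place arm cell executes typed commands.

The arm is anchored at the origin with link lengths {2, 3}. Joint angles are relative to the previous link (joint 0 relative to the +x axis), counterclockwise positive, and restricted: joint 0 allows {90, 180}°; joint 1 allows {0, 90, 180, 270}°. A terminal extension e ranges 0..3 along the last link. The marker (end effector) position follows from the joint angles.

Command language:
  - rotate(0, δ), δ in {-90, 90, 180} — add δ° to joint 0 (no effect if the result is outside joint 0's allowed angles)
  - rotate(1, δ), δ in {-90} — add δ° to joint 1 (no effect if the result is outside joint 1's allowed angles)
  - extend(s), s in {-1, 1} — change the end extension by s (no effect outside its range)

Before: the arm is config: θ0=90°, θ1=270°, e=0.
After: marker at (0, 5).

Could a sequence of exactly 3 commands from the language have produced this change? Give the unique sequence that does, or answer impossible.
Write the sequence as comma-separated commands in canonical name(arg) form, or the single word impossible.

rotate(1, -90), rotate(1, -90), rotate(1, -90)

begin: config: θ0=90°, θ1=270°, e=0
step 1 (rotate(1, -90)): config: θ0=90°, θ1=180°, e=0
step 2 (rotate(1, -90)): config: θ0=90°, θ1=90°, e=0
step 3 (rotate(1, -90)): config: θ0=90°, θ1=0°, e=0
no rival 3-sequence matches.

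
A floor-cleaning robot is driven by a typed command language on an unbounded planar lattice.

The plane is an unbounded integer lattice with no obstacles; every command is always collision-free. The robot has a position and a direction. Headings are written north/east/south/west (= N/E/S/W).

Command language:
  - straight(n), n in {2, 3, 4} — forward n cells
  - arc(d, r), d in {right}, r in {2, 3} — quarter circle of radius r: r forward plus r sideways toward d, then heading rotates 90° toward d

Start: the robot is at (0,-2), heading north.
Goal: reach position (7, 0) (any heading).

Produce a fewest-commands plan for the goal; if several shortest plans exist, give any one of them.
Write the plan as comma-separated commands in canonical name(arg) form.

initial: at (0,-2), heading north
t=1 arc(right, 2) ⇒ at (2,0), heading east
t=2 straight(2) ⇒ at (4,0), heading east
t=3 straight(3) ⇒ at (7,0), heading east
no 2-step plan works, so 3 is optimal.

arc(right, 2), straight(2), straight(3)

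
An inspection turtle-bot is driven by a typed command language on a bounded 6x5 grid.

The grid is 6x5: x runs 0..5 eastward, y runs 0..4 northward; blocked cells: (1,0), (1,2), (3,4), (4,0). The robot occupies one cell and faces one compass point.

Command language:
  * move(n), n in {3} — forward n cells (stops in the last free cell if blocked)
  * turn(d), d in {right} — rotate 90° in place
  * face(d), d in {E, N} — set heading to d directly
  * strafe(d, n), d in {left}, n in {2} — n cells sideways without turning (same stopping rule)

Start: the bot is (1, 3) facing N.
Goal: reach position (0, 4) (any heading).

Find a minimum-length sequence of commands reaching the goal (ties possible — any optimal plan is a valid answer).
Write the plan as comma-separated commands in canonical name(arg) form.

t0: (1, 3) facing N
step 1 (strafe(left, 2)): (0, 3) facing N
step 2 (move(3)): (0, 4) facing N
nothing shorter than 2 reaches the goal.

strafe(left, 2), move(3)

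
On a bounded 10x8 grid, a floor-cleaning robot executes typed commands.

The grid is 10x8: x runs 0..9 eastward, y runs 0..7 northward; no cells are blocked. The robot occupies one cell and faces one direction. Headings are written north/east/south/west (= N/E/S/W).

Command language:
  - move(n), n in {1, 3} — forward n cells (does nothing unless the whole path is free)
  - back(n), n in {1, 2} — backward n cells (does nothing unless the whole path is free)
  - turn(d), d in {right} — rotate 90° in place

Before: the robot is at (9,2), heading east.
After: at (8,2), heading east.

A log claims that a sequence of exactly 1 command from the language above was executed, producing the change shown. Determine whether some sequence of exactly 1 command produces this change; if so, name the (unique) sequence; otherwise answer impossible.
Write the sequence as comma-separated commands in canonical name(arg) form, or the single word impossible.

back(1)

key: still facing E — the one step turns nothing
begin: at (9,2), heading east
1. back(1) → at (8,2), heading east
all 5 alternatives checked — unique.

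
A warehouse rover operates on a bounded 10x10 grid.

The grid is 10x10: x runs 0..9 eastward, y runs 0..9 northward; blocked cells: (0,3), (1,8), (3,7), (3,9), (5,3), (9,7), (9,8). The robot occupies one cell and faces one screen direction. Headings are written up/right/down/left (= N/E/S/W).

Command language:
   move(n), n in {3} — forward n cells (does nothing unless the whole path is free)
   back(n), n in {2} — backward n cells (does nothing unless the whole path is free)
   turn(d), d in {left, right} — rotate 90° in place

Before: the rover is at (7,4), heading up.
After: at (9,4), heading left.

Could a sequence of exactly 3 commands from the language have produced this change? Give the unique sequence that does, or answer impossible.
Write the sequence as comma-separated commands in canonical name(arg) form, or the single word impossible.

key: the second back(2) would leave the grid, so it does nothing
from: at (7,4), heading up
t=1 turn(left) ⇒ at (7,4), heading left
t=2 back(2) ⇒ at (9,4), heading left
t=3 back(2) ⇒ at (9,4), heading left
uniquely the one of 64 3-step routes that fits.

turn(left), back(2), back(2)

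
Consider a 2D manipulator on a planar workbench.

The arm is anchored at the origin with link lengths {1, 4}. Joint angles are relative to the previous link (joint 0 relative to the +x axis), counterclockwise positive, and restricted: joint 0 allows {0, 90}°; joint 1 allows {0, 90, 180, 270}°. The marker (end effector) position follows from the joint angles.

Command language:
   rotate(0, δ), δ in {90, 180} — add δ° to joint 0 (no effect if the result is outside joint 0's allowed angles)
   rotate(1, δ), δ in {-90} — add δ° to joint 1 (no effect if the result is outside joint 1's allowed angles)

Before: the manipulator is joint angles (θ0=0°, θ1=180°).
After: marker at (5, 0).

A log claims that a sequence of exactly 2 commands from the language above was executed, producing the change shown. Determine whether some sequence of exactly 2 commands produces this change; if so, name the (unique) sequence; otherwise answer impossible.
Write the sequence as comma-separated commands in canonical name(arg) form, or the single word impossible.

initial: joint angles (θ0=0°, θ1=180°)
t=1 rotate(1, -90) ⇒ joint angles (θ0=0°, θ1=90°)
t=2 rotate(1, -90) ⇒ joint angles (θ0=0°, θ1=0°)
all 9 alternatives checked — unique.

rotate(1, -90), rotate(1, -90)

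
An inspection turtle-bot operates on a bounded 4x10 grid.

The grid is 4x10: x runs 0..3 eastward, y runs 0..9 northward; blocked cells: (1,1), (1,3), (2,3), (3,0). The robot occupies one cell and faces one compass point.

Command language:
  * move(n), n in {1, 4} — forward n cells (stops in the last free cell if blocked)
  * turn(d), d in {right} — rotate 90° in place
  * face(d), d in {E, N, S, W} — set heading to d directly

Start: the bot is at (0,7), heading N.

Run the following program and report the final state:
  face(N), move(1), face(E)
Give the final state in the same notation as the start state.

from: at (0,7), heading N
step 1 (face(N)): at (0,7), heading N
step 2 (move(1)): at (0,8), heading N
step 3 (face(E)): at (0,8), heading E

at (0,8), heading E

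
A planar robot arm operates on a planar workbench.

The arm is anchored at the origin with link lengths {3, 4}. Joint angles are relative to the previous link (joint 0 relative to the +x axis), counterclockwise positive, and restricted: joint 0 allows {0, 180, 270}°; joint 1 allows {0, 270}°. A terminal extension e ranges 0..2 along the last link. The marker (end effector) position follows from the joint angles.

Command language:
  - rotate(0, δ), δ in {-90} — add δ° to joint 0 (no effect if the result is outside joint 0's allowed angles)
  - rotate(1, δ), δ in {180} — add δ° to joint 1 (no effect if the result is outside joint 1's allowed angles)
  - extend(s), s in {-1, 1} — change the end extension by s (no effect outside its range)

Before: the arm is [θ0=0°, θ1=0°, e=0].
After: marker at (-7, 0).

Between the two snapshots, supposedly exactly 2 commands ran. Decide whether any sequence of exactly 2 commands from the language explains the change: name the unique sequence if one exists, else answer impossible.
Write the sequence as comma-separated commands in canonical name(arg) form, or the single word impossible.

begin: [θ0=0°, θ1=0°, e=0]
t=1 rotate(0, -90) ⇒ [θ0=270°, θ1=0°, e=0]
t=2 rotate(0, -90) ⇒ [θ0=180°, θ1=0°, e=0]
uniquely the one of 16 2-step routes that fits.

rotate(0, -90), rotate(0, -90)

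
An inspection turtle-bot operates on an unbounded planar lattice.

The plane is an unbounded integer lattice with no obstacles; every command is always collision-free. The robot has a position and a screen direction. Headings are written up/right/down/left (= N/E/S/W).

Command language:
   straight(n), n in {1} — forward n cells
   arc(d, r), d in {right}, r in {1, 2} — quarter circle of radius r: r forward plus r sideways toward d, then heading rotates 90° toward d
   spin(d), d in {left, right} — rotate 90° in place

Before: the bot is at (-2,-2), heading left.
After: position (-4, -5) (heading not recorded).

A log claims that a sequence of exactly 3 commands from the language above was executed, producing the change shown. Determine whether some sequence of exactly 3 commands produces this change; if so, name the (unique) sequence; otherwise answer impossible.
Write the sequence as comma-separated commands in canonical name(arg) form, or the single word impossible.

spin(left), straight(1), arc(right, 2)

key: running arc(right, 2) before spin(left) would end elsewhere — order is forced
start: at (-2,-2), heading left
step 1 (spin(left)): at (-2,-2), heading down
step 2 (straight(1)): at (-2,-3), heading down
step 3 (arc(right, 2)): at (-4,-5), heading left
no other 3-command option fits: unique.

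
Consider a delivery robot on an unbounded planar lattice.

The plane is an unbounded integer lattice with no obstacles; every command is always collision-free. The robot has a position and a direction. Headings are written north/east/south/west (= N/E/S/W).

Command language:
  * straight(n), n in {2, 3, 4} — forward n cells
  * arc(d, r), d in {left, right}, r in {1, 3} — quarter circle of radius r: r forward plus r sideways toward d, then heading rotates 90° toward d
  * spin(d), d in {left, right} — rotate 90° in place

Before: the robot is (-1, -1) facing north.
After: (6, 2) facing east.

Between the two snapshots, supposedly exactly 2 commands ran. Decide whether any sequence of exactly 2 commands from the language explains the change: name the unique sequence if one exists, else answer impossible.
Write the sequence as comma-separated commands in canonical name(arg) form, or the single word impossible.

key: order matters: swapping arc(right, 3) and straight(4) lands elsewhere
initial: (-1, -1) facing north
1. arc(right, 3) → (2, 2) facing east
2. straight(4) → (6, 2) facing east
all 81 alternatives checked — unique.

arc(right, 3), straight(4)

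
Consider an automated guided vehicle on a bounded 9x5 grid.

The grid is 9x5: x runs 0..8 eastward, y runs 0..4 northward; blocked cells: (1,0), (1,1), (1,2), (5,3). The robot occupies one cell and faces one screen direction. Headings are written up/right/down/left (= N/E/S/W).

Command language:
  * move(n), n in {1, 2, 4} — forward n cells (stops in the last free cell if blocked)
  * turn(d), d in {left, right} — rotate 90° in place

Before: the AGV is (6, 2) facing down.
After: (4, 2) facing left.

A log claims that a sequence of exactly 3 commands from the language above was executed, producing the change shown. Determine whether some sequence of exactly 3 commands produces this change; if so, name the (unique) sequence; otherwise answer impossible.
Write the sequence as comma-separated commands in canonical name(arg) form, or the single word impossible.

turn(right), move(1), move(1)

key: cell and facing (now W) both changed — the 3 commands mix motion and turning
from: (6, 2) facing down
step 1 (turn(right)): (6, 2) facing left
step 2 (move(1)): (5, 2) facing left
step 3 (move(1)): (4, 2) facing left
uniquely the one of 125 3-step routes that fits.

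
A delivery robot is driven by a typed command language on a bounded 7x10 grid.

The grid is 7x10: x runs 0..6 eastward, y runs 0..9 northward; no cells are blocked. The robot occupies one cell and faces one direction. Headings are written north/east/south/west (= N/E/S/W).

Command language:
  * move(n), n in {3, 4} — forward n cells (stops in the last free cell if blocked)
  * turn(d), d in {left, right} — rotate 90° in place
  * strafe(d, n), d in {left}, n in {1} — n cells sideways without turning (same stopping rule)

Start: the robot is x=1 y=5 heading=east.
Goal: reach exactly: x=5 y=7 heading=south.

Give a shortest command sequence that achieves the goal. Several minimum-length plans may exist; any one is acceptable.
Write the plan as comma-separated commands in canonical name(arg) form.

from: x=1 y=5 heading=east
step 1 (move(4)): x=5 y=5 heading=east
step 2 (strafe(left, 1)): x=5 y=6 heading=east
step 3 (strafe(left, 1)): x=5 y=7 heading=east
step 4 (turn(right)): x=5 y=7 heading=south
shorter routes all fall short; 4 is best.

move(4), strafe(left, 1), strafe(left, 1), turn(right)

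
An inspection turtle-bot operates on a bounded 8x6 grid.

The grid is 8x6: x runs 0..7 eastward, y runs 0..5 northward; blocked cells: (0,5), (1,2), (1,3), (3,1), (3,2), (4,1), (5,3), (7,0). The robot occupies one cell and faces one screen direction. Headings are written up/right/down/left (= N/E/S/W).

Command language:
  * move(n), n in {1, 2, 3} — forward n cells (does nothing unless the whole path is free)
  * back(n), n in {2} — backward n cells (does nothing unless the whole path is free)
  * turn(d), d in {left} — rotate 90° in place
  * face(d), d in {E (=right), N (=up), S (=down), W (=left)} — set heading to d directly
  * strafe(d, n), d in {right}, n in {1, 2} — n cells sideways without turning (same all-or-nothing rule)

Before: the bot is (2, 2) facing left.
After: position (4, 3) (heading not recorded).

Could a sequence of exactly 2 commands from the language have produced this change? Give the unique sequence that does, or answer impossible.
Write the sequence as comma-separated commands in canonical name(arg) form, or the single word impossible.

strafe(right, 1), back(2)

key: order matters: swapping strafe(right, 1) and back(2) lands elsewhere
begin: (2, 2) facing left
t=1 strafe(right, 1) ⇒ (2, 3) facing left
t=2 back(2) ⇒ (4, 3) facing left
no rival 2-sequence matches.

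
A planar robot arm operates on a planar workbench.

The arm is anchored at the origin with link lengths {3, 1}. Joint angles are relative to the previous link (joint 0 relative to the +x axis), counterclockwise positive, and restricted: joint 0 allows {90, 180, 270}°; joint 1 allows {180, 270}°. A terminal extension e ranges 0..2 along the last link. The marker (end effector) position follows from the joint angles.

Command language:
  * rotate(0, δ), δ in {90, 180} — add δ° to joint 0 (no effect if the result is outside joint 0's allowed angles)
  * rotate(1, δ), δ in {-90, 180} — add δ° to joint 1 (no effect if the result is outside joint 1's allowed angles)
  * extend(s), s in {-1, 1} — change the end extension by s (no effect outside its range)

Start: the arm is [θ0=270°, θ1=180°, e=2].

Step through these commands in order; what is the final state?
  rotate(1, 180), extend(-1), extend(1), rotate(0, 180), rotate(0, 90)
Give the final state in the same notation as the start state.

[θ0=180°, θ1=180°, e=2]

begin: [θ0=270°, θ1=180°, e=2]
step 1 (rotate(1, 180)): [θ0=270°, θ1=180°, e=2]
step 2 (extend(-1)): [θ0=270°, θ1=180°, e=1]
step 3 (extend(1)): [θ0=270°, θ1=180°, e=2]
step 4 (rotate(0, 180)): [θ0=90°, θ1=180°, e=2]
step 5 (rotate(0, 90)): [θ0=180°, θ1=180°, e=2]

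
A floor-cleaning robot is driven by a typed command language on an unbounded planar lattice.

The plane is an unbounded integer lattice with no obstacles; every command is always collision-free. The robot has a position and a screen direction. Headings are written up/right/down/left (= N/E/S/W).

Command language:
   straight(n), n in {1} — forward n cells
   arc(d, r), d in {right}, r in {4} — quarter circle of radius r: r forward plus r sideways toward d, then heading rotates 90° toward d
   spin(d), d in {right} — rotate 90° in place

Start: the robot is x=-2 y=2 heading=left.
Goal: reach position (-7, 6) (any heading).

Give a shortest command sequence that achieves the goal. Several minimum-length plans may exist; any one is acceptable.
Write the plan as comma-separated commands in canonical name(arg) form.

initial: x=-2 y=2 heading=left
1. straight(1) → x=-3 y=2 heading=left
2. arc(right, 4) → x=-7 y=6 heading=up
minimal: 2 command(s), checked below 2.

straight(1), arc(right, 4)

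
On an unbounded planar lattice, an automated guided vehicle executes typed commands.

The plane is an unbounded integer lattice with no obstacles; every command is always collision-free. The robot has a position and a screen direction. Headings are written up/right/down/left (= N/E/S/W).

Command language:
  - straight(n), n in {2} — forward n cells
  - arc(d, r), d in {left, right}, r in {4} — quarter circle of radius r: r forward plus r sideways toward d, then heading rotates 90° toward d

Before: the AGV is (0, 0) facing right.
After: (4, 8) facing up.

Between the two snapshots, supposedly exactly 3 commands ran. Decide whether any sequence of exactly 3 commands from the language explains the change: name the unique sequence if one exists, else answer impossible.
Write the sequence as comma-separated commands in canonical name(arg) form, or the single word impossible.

key: running straight(2) before arc(left, 4) would end elsewhere — order is forced
t0: (0, 0) facing right
1. arc(left, 4) → (4, 4) facing up
2. straight(2) → (4, 6) facing up
3. straight(2) → (4, 8) facing up
uniquely the one of 27 3-step routes that fits.

arc(left, 4), straight(2), straight(2)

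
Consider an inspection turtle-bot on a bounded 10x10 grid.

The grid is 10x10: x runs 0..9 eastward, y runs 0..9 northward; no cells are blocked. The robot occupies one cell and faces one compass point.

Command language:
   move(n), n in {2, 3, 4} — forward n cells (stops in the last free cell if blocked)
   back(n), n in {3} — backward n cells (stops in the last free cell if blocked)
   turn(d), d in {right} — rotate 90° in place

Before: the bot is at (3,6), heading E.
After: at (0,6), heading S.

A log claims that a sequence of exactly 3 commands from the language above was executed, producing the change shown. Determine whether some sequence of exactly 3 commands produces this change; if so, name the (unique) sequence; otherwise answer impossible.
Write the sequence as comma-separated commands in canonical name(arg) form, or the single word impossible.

back(3), back(3), turn(right)

key: order matters: swapping back(3) and turn(right) lands elsewhere
begin: at (3,6), heading E
[1] after back(3): at (0,6), heading E
[2] after back(3): at (0,6), heading E
[3] after turn(right): at (0,6), heading S
no other 3-command option fits: unique.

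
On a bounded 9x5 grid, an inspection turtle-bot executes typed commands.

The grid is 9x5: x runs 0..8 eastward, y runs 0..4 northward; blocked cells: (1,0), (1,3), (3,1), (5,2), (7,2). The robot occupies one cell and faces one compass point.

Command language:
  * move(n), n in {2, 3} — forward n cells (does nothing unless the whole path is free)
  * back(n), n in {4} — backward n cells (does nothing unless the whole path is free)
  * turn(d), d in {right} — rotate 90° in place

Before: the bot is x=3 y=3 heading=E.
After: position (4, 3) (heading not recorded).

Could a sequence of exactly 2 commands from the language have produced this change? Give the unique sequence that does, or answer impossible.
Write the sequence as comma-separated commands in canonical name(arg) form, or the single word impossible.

impossible

all 16 sequences checked — none match.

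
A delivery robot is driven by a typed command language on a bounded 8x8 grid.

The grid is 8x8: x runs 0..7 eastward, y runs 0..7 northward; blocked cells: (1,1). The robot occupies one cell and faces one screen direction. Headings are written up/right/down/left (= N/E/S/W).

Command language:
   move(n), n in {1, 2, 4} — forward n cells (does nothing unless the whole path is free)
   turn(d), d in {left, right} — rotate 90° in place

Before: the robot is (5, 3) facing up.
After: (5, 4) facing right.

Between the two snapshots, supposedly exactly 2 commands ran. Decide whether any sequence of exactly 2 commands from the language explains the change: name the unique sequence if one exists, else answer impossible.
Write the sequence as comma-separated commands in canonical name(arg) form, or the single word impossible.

key: order matters: swapping move(1) and turn(right) lands elsewhere
t0: (5, 3) facing up
[1] after move(1): (5, 4) facing up
[2] after turn(right): (5, 4) facing right
uniquely the one of 25 2-step routes that fits.

move(1), turn(right)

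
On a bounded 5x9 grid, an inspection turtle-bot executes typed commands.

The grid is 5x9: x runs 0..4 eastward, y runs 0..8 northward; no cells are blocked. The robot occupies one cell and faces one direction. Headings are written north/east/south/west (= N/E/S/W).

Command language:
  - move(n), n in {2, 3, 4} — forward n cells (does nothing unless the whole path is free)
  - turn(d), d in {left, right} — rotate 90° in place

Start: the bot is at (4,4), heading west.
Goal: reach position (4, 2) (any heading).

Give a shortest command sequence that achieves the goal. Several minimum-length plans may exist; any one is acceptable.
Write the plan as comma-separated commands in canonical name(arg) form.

turn(left), move(2)

from: at (4,4), heading west
[1] after turn(left): at (4,4), heading south
[2] after move(2): at (4,2), heading south
minimal: 2 command(s), checked below 2.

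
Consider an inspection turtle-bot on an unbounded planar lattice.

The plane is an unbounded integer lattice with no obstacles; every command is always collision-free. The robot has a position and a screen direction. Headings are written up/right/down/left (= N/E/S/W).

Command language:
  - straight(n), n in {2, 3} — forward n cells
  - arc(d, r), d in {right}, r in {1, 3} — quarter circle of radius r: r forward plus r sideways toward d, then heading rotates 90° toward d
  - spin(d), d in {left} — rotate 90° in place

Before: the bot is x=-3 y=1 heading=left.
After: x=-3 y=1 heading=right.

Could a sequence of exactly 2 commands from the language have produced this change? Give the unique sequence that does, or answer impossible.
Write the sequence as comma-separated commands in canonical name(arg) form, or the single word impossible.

key: parked at (-3,1) the whole time — nothing moves the robot
initial: x=-3 y=1 heading=left
t=1 spin(left) ⇒ x=-3 y=1 heading=down
t=2 spin(left) ⇒ x=-3 y=1 heading=right
all 25 alternatives checked — unique.

spin(left), spin(left)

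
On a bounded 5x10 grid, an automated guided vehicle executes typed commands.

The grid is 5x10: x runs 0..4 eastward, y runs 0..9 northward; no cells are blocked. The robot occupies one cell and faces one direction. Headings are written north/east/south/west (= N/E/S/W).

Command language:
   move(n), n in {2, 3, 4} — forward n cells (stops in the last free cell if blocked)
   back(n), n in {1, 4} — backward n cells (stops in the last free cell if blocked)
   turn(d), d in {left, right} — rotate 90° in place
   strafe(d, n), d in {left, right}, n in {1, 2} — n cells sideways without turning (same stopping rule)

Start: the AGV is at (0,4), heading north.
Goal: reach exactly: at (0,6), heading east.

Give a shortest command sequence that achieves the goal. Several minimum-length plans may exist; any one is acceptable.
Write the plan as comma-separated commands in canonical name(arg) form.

t0: at (0,4), heading north
[1] after turn(right): at (0,4), heading east
[2] after strafe(left, 2): at (0,6), heading east
minimal: 2 command(s), checked below 2.

turn(right), strafe(left, 2)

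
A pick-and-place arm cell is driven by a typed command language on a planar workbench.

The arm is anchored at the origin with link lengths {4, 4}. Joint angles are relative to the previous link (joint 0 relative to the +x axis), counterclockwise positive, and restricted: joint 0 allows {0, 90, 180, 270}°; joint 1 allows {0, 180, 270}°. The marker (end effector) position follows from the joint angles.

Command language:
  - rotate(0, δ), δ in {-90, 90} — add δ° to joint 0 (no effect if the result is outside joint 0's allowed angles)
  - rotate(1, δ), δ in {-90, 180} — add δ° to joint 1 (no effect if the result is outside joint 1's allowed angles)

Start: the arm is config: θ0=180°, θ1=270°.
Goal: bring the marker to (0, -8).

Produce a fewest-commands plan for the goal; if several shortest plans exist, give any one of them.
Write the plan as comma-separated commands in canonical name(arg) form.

rotate(0, 90), rotate(1, -90), rotate(1, 180)

initial: config: θ0=180°, θ1=270°
t=1 rotate(0, 90) ⇒ config: θ0=270°, θ1=270°
t=2 rotate(1, -90) ⇒ config: θ0=270°, θ1=180°
t=3 rotate(1, 180) ⇒ config: θ0=270°, θ1=0°
no 2-step plan works, so 3 is optimal.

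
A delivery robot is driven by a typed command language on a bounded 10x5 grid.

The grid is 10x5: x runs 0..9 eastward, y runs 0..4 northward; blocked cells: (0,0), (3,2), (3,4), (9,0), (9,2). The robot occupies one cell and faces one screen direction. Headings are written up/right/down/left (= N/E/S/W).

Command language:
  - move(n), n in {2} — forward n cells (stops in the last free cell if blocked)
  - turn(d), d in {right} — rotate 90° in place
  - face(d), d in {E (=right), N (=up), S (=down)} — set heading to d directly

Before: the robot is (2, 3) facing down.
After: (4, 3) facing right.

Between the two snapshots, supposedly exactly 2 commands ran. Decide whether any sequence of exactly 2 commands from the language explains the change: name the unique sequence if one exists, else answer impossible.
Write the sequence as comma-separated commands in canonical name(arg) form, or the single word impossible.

face(E), move(2)

key: order matters: swapping face(E) and move(2) lands elsewhere
from: (2, 3) facing down
step 1 (face(E)): (2, 3) facing right
step 2 (move(2)): (4, 3) facing right
no other 2-command option fits: unique.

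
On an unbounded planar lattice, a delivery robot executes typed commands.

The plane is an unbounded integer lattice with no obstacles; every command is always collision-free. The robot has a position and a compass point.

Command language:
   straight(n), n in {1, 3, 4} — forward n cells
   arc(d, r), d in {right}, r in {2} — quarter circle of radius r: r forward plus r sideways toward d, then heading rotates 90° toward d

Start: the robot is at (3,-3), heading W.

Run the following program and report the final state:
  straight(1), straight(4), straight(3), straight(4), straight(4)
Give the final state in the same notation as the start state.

at (-13,-3), heading W

t0: at (3,-3), heading W
1. straight(1) → at (2,-3), heading W
2. straight(4) → at (-2,-3), heading W
3. straight(3) → at (-5,-3), heading W
4. straight(4) → at (-9,-3), heading W
5. straight(4) → at (-13,-3), heading W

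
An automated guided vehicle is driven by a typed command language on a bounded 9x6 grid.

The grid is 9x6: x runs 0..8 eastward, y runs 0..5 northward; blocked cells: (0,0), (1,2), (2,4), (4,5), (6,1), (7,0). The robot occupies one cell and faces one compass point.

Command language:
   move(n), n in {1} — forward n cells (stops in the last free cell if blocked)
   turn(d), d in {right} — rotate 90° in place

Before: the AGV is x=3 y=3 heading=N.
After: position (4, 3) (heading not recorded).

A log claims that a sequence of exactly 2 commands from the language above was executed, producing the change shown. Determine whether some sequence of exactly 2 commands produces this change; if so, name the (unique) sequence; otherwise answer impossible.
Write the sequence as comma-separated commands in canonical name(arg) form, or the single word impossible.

key: order matters: swapping turn(right) and move(1) lands elsewhere
t0: x=3 y=3 heading=N
step 1 (turn(right)): x=3 y=3 heading=E
step 2 (move(1)): x=4 y=3 heading=E
all 4 alternatives checked — unique.

turn(right), move(1)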